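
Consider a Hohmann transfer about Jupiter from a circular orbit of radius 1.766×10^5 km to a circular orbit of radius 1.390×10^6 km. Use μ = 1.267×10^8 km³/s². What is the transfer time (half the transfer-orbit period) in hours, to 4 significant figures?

t = 53.75 hours

The Hohmann ellipse has a_t = (r₁ + r₂)/2 = 7.833×10^5 km.
By Kepler's third law the transfer-orbit period is T = 2π√(a_t³/μ), so t = T/2 = 1.935×10^5 s.
Converting: 1.935×10^5 s ÷ 3600 s/hour = 53.75 hours.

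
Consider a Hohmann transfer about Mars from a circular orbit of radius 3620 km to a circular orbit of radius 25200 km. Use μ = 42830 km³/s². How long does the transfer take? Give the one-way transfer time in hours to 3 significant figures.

t = 7.29 hours

Semi-major axis of the transfer orbit: a_t = (3620 + 25200)/2 = 14410 km.
Half the transfer-orbit period gives t = π√(a_t³/μ) = 26260 s.
Converting: 26260 s ÷ 3600 s/hour = 7.29 hours.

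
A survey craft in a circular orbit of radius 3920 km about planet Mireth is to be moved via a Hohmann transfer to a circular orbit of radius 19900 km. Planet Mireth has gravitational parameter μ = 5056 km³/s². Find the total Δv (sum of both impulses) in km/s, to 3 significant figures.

Semi-major axis of the transfer orbit: a_t = (3920 + 19900)/2 = 11910 km.
At r₁ the circular-orbit speed is v₁ = √(μ/r₁) = 1.1357 km/s.
Transfer-orbit speed at r₁ (v² = μ(2/r − 1/a)): v_p = √[μ(2/r₁ − 1/a_t)] = 1.4680 km/s.
First burn Δv₁ = |v_p − v₁| = 0.3323 km/s.
At r₂, v₂ = √(μ/r₂) = 0.5041 km/s.
Transfer-orbit speed at r₂: v_a = √[μ(2/r₂ − 1/a_t)] = 0.2892 km/s.
Second burn Δv₂ = |v₂ − v_a| = 0.2149 km/s.
Total Δv = Δv₁ + Δv₂ = 0.5472 km/s.

Δv = 0.547 km/s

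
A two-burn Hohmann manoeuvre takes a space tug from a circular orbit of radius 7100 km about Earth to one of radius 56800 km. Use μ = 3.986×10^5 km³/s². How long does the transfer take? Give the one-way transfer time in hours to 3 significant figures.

The Hohmann ellipse has a_t = (r₁ + r₂)/2 = 31950 km.
By Kepler's third law the transfer-orbit period is T = 2π√(a_t³/μ), so t = T/2 = 28420 s.
Converting: 28420 s ÷ 3600 s/hour = 7.89 hours.

t = 7.89 hours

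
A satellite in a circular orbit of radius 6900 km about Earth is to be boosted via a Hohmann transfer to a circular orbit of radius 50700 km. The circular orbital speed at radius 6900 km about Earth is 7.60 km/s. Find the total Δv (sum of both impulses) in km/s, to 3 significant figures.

From the circular-orbit relation v² = μ/r at r = 6900 km: μ = v²r = (7.60)² × 6900 = 3.98544×10^5 km³/s².
The Hohmann ellipse has a_t = (r₁ + r₂)/2 = 28800 km.
Circular speed at r₁: v₁ = √(μ/r₁) = √(3.98544×10^5/6900) = 7.6000 km/s.
On the transfer ellipse at r₁, vis-viva equation gives v_p = √[μ(2/r₁ − 1/a_t)] = 10.084 km/s.
First burn Δv₁ = |v_p − v₁| = 2.484 km/s.
Circular speed at r₂: v₂ = √(μ/r₂) = 2.8037 km/s.
Transfer-orbit speed at r₂: v_a = √[μ(2/r₂ − 1/a_t)] = 1.3723 km/s.
Second burn Δv₂ = |v₂ − v_a| = 1.431 km/s.
Δv = Δv₁ + Δv₂ = 2.484 + 1.431 = 3.915 km/s.

Δv = 3.92 km/s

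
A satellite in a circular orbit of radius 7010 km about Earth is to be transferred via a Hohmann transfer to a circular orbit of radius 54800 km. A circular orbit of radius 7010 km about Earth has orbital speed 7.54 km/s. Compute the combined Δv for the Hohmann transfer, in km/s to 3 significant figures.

From the circular-orbit relation v² = μ/r at r = 7010 km: μ = v²r = (7.54)² × 7010 = 3.98530×10^5 km³/s².
Semi-major axis of the transfer orbit: a_t = (7010 + 54800)/2 = 30905 km.
At r₁ the circular-orbit speed is v₁ = √(μ/r₁) = 7.54000 km/s.
On the transfer ellipse at r₁, vis-viva gives v_p = √[μ(2/r₁ − 1/a_t)] = 10.0403 km/s.
First burn Δv₁ = |v_p − v₁| = 2.5003 km/s.
Circular speed at r₂: v₂ = √(μ/r₂) = 2.69675 km/s.
Transfer-orbit speed at r₂: v_a = √[μ(2/r₂ − 1/a_t)] = 1.28435 km/s.
Second burn Δv₂ = |v₂ − v_a| = 1.4124 km/s.
Total Δv = Δv₁ + Δv₂ = 3.913 km/s.

Δv = 3.91 km/s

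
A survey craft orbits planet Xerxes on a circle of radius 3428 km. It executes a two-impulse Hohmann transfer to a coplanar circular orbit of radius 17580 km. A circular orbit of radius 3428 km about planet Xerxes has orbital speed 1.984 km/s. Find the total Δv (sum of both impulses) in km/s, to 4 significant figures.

From the circular-orbit relation v² = μ/r at r = 3428 km: μ = v²r = (1.984)² × 3428 = 13493.5 km³/s².
Semi-major axis of the transfer orbit: a_t = (3428 + 17580)/2 = 10504 km.
At r₁ the circular-orbit speed is v₁ = √(μ/r₁) = 1.9840 km/s.
Transfer-orbit speed at r₁ (vis-viva equation): v_p = √[μ(2/r₁ − 1/a_t)] = 2.5667 km/s.
First burn Δv₁ = |v_p − v₁| = 0.5827 km/s.
At r₂, v₂ = √(μ/r₂) = 0.8761 km/s.
Transfer-orbit speed at r₂: v_a = √[μ(2/r₂ − 1/a_t)] = 0.5005 km/s.
Second burn Δv₂ = |v₂ − v_a| = 0.3756 km/s.
Total Δv = Δv₁ + Δv₂ = 0.9583 km/s.

Δv = 0.9583 km/s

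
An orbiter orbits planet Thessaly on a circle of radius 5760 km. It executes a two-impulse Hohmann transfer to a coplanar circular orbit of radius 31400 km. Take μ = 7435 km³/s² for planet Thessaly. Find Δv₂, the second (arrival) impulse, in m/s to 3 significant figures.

Δv₂ = 216 m/s

Transfer-ellipse semi-major axis a_t = (r₁ + r₂)/2 = (5760 + 31400)/2 = 18580 km.
Circular speed at r = 31400 km: v_c = √(μ/r) = 0.4866 km/s.
Vis-viva on the transfer ellipse at r = 31400 km gives v_t = √[μ(2/r − 1/a_t)] = 0.2709 km/s.
Δv₂ = |v_t − v_c| = |0.2709 − 0.4866| = 0.2157 km/s.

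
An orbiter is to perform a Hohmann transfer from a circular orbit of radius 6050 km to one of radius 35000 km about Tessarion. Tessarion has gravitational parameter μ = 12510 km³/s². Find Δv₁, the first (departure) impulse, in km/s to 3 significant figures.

Δv₁ = 0.440 km/s

The Hohmann ellipse has a_t = (r₁ + r₂)/2 = 20525 km.
Circular speed at r = 6050 km: v_c = √(μ/r) = 1.4380 km/s.
Transfer-orbit speed at the same r (vis-viva, a = a_t): v_t = √[μ(2/r − 1/a_t)] = 1.8778 km/s.
Δv₁ = |v_t − v_c| = |1.8778 − 1.4380| = 0.4398 km/s.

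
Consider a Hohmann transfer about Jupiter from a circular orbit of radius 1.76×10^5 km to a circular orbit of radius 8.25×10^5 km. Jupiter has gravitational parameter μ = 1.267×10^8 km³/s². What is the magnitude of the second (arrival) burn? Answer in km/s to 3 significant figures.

Semi-major axis of the transfer orbit: a_t = (1.760×10^5 + 8.250×10^5)/2 = 5.005×10^5 km.
Circular speed at r = 8.250×10^5 km: v_c = √(μ/r) = 12.393 km/s.
Transfer-orbit speed at the same r (vis-viva, a = a_t): v_t = √[μ(2/r − 1/a_t)] = 7.3488 km/s.
Δv₂ = |v_t − v_c| = |7.3488 − 12.393| = 5.044 km/s.

Δv₂ = 5.04 km/s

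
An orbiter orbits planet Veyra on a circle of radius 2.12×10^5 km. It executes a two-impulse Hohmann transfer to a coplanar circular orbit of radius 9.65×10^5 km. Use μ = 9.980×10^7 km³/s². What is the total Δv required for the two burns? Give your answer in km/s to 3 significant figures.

Semi-major axis of the transfer orbit: a_t = (2.120×10^5 + 9.650×10^5)/2 = 5.885×10^5 km.
Circular speed at r₁: v₁ = √(μ/r₁) = √(9.980×10^7/2.120×10^5) = 21.697 km/s.
On the transfer ellipse at r₁, v² = μ(2/r − 1/a) gives v_p = √[μ(2/r₁ − 1/a_t)] = 27.784 km/s.
First burn Δv₁ = |v_p − v₁| = 6.087 km/s.
At r₂, v₂ = √(μ/r₂) = 10.17 km/s.
Transfer-orbit speed at r₂: v_a = √[μ(2/r₂ − 1/a_t)] = 6.104 km/s.
Second burn Δv₂ = |v₂ − v_a| = 4.066 km/s.
Total Δv = Δv₁ + Δv₂ = 10.15 km/s.

Δv = 10.2 km/s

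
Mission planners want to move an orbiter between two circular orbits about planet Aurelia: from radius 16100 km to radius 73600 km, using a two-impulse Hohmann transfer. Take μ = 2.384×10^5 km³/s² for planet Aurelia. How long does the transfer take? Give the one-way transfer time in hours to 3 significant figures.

t = 17.0 hours

Transfer-ellipse semi-major axis a_t = (r₁ + r₂)/2 = (16100 + 73600)/2 = 44850 km.
By Kepler's third law the transfer-orbit period is T = 2π√(a_t³/μ), so t = T/2 = 61110 s.
Converting: 61110 s ÷ 3600 s/hour = 17.0 hours.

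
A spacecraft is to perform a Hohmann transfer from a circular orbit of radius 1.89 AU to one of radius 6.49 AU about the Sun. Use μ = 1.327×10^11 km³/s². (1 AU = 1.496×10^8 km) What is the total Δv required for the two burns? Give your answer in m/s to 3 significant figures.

Δv = 9140 m/s

In km: r₁ = 1.89 × 1.496×10^8 = 2.82744×10^8 km; r₂ = 6.49 × 1.496×10^8 = 9.70904×10^8 km.
Semi-major axis of the transfer orbit: a_t = (2.82744×10^8 + 9.70904×10^8)/2 = 6.26824×10^8 km.
Circular speed at r₁: v₁ = √(μ/r₁) = √(1.327×10^11/2.82744×10^8) = 21.664 km/s.
Transfer-orbit speed at r₁ (vis-viva equation): v_p = √[μ(2/r₁ − 1/a_t)] = 26.962 km/s.
First burn Δv₁ = |v_p − v₁| = 5.298 km/s.
Circular speed at r₂: v₂ = √(μ/r₂) = 11.691 km/s.
Transfer-orbit speed at r₂: v_a = √[μ(2/r₂ − 1/a_t)] = 7.8518 km/s.
Second burn Δv₂ = |v₂ − v_a| = 3.839 km/s.
Total Δv = Δv₁ + Δv₂ = 9.137 km/s.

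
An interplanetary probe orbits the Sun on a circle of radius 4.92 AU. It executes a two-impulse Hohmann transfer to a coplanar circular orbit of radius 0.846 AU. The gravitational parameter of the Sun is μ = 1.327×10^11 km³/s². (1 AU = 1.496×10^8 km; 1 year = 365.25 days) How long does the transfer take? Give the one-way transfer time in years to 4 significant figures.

In km: r₁ = 4.92 × 1.496×10^8 = 7.36032×10^8 km; r₂ = 0.846 × 1.496×10^8 = 1.265616×10^8 km.
Transfer-ellipse semi-major axis a_t = (r₁ + r₂)/2 = (7.36032×10^8 + 1.265616×10^8)/2 = 4.312968×10^8 km.
Transfer time t = π√(a_t³/μ) = π√((4.312968×10^8)³ / 1.327×10^11) = 7.725×10^7 s.
Converting: 7.725×10^7 s ÷ 3.15576×10^7 s/year (365.25 × 86400) = 2.448 years.

t = 2.448 years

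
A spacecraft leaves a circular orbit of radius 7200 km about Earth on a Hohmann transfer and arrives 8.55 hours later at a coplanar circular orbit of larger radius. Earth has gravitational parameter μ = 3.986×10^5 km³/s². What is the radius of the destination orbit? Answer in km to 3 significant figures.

r₂ = 60200 km

Transfer time t = 8.55 hours = 30780 s, and t = π√(a_t³/μ).
So a_t = (μ t²/π²)^(1/3) = (3.986×10^5 × (30780)² / π²)^(1/3) = 33697 km.
Since a_t = (r₁ + r₂)/2, r₂ = 2a_t − r₁ = 2×33697 − 7200 = 60194 km.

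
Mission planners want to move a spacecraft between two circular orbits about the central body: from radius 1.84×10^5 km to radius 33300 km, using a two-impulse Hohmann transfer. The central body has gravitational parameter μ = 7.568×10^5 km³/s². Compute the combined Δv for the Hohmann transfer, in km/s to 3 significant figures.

Δv = 2.34 km/s

Semi-major axis of the transfer orbit: a_t = (1.840×10^5 + 33300)/2 = 1.0865×10^5 km.
Circular speed at r₁: v₁ = √(μ/r₁) = √(7.568×10^5/1.840×10^5) = 2.0281 km/s.
On the transfer ellipse at r₁, vis-viva equation gives v_a = √[μ(2/r₁ − 1/a_t)] = 1.1228 km/s.
First burn Δv₁ = |v_a − v₁| = 0.9053 km/s.
At r₂, v₂ = √(μ/r₂) = 4.767 km/s.
Transfer-orbit speed at r₂: v_p = √[μ(2/r₂ − 1/a_t)] = 6.204 km/s.
Second burn Δv₂ = |v₂ − v_p| = 1.437 km/s.
Total Δv = Δv₁ + Δv₂ = 2.342 km/s.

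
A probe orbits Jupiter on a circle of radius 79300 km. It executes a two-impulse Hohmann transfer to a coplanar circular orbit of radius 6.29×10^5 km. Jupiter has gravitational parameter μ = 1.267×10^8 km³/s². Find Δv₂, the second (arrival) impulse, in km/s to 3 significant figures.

Δv₂ = 7.48 km/s

The Hohmann ellipse has a_t = (r₁ + r₂)/2 = 3.5415×10^5 km.
Circular speed at r = 6.290×10^5 km: v_c = √(μ/r) = 14.193 km/s.
Transfer-orbit speed at the same r (vis-viva, a = a_t): v_t = √[μ(2/r − 1/a_t)] = 6.7159 km/s.
Δv₂ = |v_t − v_c| = |6.7159 − 14.193| = 7.477 km/s.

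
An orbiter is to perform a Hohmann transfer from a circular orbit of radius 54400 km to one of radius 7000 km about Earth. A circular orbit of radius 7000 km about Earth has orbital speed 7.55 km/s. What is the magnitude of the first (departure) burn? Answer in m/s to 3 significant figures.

From the circular-orbit relation v² = μ/r at r = 7000 km: μ = v²r = (7.55)² × 7000 = 3.99018×10^5 km³/s².
Transfer-ellipse semi-major axis a_t = (r₁ + r₂)/2 = (54400 + 7000)/2 = 30700 km.
On the circular orbit at r = 54400 km, v_c = √(μ/r) = 2.708 km/s.
Transfer-orbit speed at the same r (vis-viva, a = a_t): v_t = √[μ(2/r − 1/a_t)] = 1.293 km/s.
Δv₁ = |v_t − v_c| = |1.293 − 2.708| = 1.415 km/s.

Δv₁ = 1420 m/s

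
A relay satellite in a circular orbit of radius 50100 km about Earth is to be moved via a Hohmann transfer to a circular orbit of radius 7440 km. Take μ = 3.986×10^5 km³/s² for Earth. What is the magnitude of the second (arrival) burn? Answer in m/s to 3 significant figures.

Semi-major axis of the transfer orbit: a_t = (50100 + 7440)/2 = 28770 km.
On the circular orbit at r = 7440 km, v_c = √(μ/r) = 7.320 km/s.
Vis-viva on the transfer ellipse at r = 7440 km gives v_t = √[μ(2/r − 1/a_t)] = 9.659 km/s.
Δv₂ = |v_t − v_c| = |9.659 − 7.320| = 2.339 km/s.

Δv₂ = 2340 m/s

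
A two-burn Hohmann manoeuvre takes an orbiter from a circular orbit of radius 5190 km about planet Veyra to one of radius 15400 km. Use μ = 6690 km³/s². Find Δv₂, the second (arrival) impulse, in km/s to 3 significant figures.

Semi-major axis of the transfer orbit: a_t = (5190 + 15400)/2 = 10295 km.
On the circular orbit at r = 15400 km, v_c = √(μ/r) = 0.6591 km/s.
Transfer-orbit speed at the same r (vis-viva, a = a_t): v_t = √[μ(2/r − 1/a_t)] = 0.4680 km/s.
Δv₂ = |v_t − v_c| = |0.4680 − 0.6591| = 0.1911 km/s.

Δv₂ = 0.191 km/s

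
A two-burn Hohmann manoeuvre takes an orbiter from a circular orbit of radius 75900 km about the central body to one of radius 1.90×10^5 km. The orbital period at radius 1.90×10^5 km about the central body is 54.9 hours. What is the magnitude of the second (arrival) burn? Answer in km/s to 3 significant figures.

From Kepler's third law T² = 4π²r³/μ at r = 1.90×10^5 km, T = 54.9 hours = 54.9 × 3600 s = 1.9764×10^5 s: μ = 4π²r³/T² = 6.93220×10^6 km³/s².
Semi-major axis of the transfer orbit: a_t = (75900 + 1.900×10^5)/2 = 1.3295×10^5 km.
Circular speed at r = 1.900×10^5 km: v_c = √(μ/r) = 6.040 km/s.
Vis-viva on the transfer ellipse at r = 1.900×10^5 km gives v_t = √[μ(2/r − 1/a_t)] = 4.564 km/s.
Δv₂ = |v_t − v_c| = |4.564 − 6.040| = 1.476 km/s.

Δv₂ = 1.48 km/s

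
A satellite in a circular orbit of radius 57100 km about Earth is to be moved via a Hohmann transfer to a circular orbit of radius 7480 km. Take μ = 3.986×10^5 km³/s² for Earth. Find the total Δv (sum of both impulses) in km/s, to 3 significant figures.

Δv = 3.78 km/s

Transfer-ellipse semi-major axis a_t = (r₁ + r₂)/2 = (57100 + 7480)/2 = 32290 km.
At r₁ the circular-orbit speed is v₁ = √(μ/r₁) = 2.6421 km/s.
On the transfer ellipse at r₁, vis-viva gives v_a = √[μ(2/r₁ − 1/a_t)] = 1.2716 km/s.
First burn Δv₁ = |v_a − v₁| = 1.3705 km/s.
At r₂, v₂ = √(μ/r₂) = 7.2999 km/s.
Transfer-orbit speed at r₂: v_p = √[μ(2/r₂ − 1/a_t)] = 9.7074 km/s.
Second burn Δv₂ = |v₂ − v_p| = 2.4075 km/s.
Δv = Δv₁ + Δv₂ = 1.3705 + 2.4075 = 3.778 km/s.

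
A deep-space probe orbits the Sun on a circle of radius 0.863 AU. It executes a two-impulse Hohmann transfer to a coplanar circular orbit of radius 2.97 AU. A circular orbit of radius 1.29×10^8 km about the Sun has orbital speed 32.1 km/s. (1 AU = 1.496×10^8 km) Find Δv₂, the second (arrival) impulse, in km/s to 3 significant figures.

From the circular-orbit relation v² = μ/r at r = 1.29×10^8 km: μ = v²r = (32.1)² × 1.29×10^8 = 1.32923×10^11 km³/s².
In km: r₁ = 0.863 × 1.496×10^8 = 1.291048×10^8 km; r₂ = 2.97 × 1.496×10^8 = 4.44312×10^8 km.
The Hohmann ellipse has a_t = (r₁ + r₂)/2 = 2.867084×10^8 km.
Circular speed at r = 4.44312×10^8 km: v_c = √(μ/r) = 17.30 km/s.
Transfer-orbit speed at the same r (vis-viva, a = a_t): v_t = √[μ(2/r − 1/a_t)] = 11.61 km/s.
Δv₂ = |v_t − v_c| = |11.61 − 17.30| = 5.690 km/s.

Δv₂ = 5.69 km/s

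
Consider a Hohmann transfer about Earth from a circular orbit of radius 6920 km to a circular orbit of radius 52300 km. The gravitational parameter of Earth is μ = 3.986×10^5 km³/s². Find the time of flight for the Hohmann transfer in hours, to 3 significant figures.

t = 7.04 hours

Semi-major axis of the transfer orbit: a_t = (6920 + 52300)/2 = 29610 km.
By Kepler's third law the transfer-orbit period is T = 2π√(a_t³/μ), so t = T/2 = 25350 s.
Converting: 25350 s ÷ 3600 s/hour = 7.04 hours.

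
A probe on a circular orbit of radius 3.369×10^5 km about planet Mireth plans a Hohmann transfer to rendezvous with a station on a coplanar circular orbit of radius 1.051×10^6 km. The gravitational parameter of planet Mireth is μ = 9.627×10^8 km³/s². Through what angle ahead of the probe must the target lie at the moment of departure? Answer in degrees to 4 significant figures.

Semi-major axis of the transfer orbit: a_t = (3.369×10^5 + 1.051×10^6)/2 = 6.9395×10^5 km.
The half-period of the transfer ellipse is t = π√(a_t³/μ) = 58532 s.
The target's mean motion on its circular orbit is ω₂ = √(μ/r₂³) = 2.8797×10^-5 rad/s.
Angle swept by the target during transfer: ω₂·t = 1.6855 rad = 96.57°.
Arrival is 180° from departure on the ellipse, so φ = 180° − 96.57° = 83.43°.

φ = 83.43°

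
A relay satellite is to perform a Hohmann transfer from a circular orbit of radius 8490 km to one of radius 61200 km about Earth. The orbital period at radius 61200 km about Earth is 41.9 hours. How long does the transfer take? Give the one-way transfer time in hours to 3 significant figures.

t = 9.00 hours

From Kepler's third law T² = 4π²r³/μ at r = 61200 km, T = 41.9 hours = 41.9 × 3600 s = 1.5084×10^5 s: μ = 4π²r³/T² = 3.97723×10^5 km³/s².
Semi-major axis of the transfer orbit: a_t = (8490 + 61200)/2 = 34845 km.
Transfer time t = π√(a_t³/μ) = π√((34845)³ / 3.97723×10^5) = 32400 s.
Converting: 32400 s ÷ 3600 s/hour = 9.00 hours.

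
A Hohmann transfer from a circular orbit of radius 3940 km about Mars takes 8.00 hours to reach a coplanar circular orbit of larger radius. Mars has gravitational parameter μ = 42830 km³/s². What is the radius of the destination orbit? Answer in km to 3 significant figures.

r₂ = 26700 km

Transfer time t = 8.00 hours = 28800 s, and t = π√(a_t³/μ).
So a_t = (μ t²/π²)^(1/3) = (42830 × (28800)² / π²)^(1/3) = 15325 km.
Since a_t = (r₁ + r₂)/2, r₂ = 2a_t − r₁ = 2×15325 − 3940 = 26710 km.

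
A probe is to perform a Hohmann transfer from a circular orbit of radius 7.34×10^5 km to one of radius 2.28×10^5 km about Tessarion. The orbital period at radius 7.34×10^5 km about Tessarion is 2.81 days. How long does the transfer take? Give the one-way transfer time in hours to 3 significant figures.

From Kepler's third law T² = 4π²r³/μ at r = 7.34×10^5 km, T = 2.81 days = 2.81 × 86400 s = 2.42784×10^5 s: μ = 4π²r³/T² = 2.64855×10^8 km³/s².
Transfer-ellipse semi-major axis a_t = (r₁ + r₂)/2 = (7.340×10^5 + 2.280×10^5)/2 = 4.810×10^5 km.
Half the transfer-orbit period gives t = π√(a_t³/μ) = 64400 s.
Converting: 64400 s ÷ 3600 s/hour = 17.9 hours.

t = 17.9 hours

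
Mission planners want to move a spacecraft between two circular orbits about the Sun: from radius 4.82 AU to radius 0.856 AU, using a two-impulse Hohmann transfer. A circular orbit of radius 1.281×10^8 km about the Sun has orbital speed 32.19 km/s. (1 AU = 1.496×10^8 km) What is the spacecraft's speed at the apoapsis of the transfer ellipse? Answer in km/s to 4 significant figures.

From the circular-orbit relation v² = μ/r at r = 1.281×10^8 km: μ = v²r = (32.19)² × 1.281×10^8 = 1.32737×10^11 km³/s².
In km: r₁ = 4.82 × 1.496×10^8 = 7.21072×10^8 km; r₂ = 0.856 × 1.496×10^8 = 1.280576×10^8 km.
Transfer-ellipse semi-major axis a_t = (r₁ + r₂)/2 = (7.21072×10^8 + 1.280576×10^8)/2 = 4.245648×10^8 km.
At apoapsis, r = 7.21072×10^8 km.
Vis-viva: v = √[μ(2/r − 1/a_t)] = √[1.32737×10^11 × (2/7.21072×10^8 − 1/4.245648×10^8)] = 7.451 km/s.

v = 7.451 km/s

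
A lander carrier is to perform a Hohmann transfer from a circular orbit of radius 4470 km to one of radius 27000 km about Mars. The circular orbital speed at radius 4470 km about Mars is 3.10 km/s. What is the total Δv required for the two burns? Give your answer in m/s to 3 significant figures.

From the circular-orbit relation v² = μ/r at r = 4470 km: μ = v²r = (3.10)² × 4470 = 42956.7 km³/s².
Transfer-ellipse semi-major axis a_t = (r₁ + r₂)/2 = (4470 + 27000)/2 = 15735 km.
Circular speed at r₁: v₁ = √(μ/r₁) = √(42956.7/4470) = 3.1000 km/s.
On the transfer ellipse at r₁, vis-viva equation gives v_p = √[μ(2/r₁ − 1/a_t)] = 4.0608 km/s.
First burn Δv₁ = |v_p − v₁| = 0.9608 km/s.
Circular speed at r₂: v₂ = √(μ/r₂) = 1.26134 km/s.
Transfer-orbit speed at r₂: v_a = √[μ(2/r₂ − 1/a_t)] = 0.672286 km/s.
Second burn Δv₂ = |v₂ − v_a| = 0.5891 km/s.
Total Δv = Δv₁ + Δv₂ = 1.550 km/s.

Δv = 1550 m/s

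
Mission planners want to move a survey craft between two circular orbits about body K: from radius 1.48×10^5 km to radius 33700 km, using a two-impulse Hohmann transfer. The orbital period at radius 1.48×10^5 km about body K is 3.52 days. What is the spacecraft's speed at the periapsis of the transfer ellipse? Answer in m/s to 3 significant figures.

From Kepler's third law T² = 4π²r³/μ at r = 1.48×10^5 km, T = 3.52 days = 3.52 × 86400 s = 3.04128×10^5 s: μ = 4π²r³/T² = 1.38367×10^6 km³/s².
Transfer-ellipse semi-major axis a_t = (r₁ + r₂)/2 = (1.480×10^5 + 33700)/2 = 90850 km.
The periapsis of the transfer ellipse is at r = 33700 km.
Vis-viva: v = √[μ(2/r − 1/a_t)] = √[1.38367×10^6 × (2/33700 − 1/90850)] = 8.178 km/s.

v = 8180 m/s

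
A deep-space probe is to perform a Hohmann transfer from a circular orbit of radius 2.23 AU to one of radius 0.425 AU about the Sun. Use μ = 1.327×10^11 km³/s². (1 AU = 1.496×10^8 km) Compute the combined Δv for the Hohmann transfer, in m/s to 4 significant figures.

Δv = 22190 m/s

In km: r₁ = 2.23 × 1.496×10^8 = 3.33608×10^8 km; r₂ = 0.425 × 1.496×10^8 = 6.358×10^7 km.
Transfer-ellipse semi-major axis a_t = (r₁ + r₂)/2 = (3.33608×10^8 + 6.358×10^7)/2 = 1.98594×10^8 km.
At r₁ the circular-orbit speed is v₁ = √(μ/r₁) = 19.944 km/s.
Transfer-orbit speed at r₁ (vis-viva equation): v_a = √[μ(2/r₁ − 1/a_t)] = 11.285 km/s.
First burn Δv₁ = |v_a − v₁| = 8.659 km/s.
At r₂, v₂ = √(μ/r₂) = 45.685 km/s.
Transfer-orbit speed at r₂: v_p = √[μ(2/r₂ − 1/a_t)] = 59.212 km/s.
Second burn Δv₂ = |v₂ − v_p| = 13.53 km/s.
Total Δv = Δv₁ + Δv₂ = 22.19 km/s.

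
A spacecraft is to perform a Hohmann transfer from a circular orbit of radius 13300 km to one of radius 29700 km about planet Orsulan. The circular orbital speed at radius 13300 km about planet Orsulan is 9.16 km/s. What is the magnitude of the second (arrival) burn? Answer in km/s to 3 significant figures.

Δv₂ = 1.31 km/s

From the circular-orbit relation v² = μ/r at r = 13300 km: μ = v²r = (9.16)² × 13300 = 1.11594×10^6 km³/s².
Semi-major axis of the transfer orbit: a_t = (13300 + 29700)/2 = 21500 km.
Circular speed at r = 29700 km: v_c = √(μ/r) = 6.130 km/s.
Transfer-orbit speed at the same r (vis-viva, a = a_t): v_t = √[μ(2/r − 1/a_t)] = 4.821 km/s.
Δv₂ = |v_t − v_c| = |4.821 − 6.130| = 1.309 km/s.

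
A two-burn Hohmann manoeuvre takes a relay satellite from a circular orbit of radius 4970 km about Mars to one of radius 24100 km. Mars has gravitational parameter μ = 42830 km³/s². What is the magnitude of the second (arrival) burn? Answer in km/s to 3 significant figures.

Semi-major axis of the transfer orbit: a_t = (4970 + 24100)/2 = 14535 km.
Circular speed at r = 24100 km: v_c = √(μ/r) = 1.3331 km/s.
Vis-viva on the transfer ellipse at r = 24100 km gives v_t = √[μ(2/r − 1/a_t)] = 0.77954 km/s.
Δv₂ = |v_t − v_c| = |0.77954 − 1.3331| = 0.5536 km/s.

Δv₂ = 0.554 km/s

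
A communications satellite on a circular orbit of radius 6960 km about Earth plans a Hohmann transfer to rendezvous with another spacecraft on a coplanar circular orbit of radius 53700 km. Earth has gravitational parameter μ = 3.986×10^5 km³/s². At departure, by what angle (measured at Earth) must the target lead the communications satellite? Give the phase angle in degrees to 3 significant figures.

φ = 104°

Transfer-ellipse semi-major axis a_t = (r₁ + r₂)/2 = (6960 + 53700)/2 = 30330 km.
The half-period of the transfer ellipse is t = π√(a_t³/μ) = 26284 s.
The target's mean motion on its circular orbit is ω₂ = √(μ/r₂³) = 5.0735×10^-5 rad/s.
Angle swept by the target during transfer: ω₂·t = 1.3335 rad = 76.40°.
The communications satellite traverses 180° on the transfer ellipse, so the target must lead by 180° − 76.40° = 104°.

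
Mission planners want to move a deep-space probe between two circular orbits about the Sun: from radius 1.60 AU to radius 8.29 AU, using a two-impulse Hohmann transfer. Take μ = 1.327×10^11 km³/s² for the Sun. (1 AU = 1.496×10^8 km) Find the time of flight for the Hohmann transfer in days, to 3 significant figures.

In km: r₁ = 1.60 × 1.496×10^8 = 2.3936×10^8 km; r₂ = 8.29 × 1.496×10^8 = 1.240184×10^9 km.
Semi-major axis of the transfer orbit: a_t = (2.3936×10^8 + 1.240184×10^9)/2 = 7.39772×10^8 km.
By Kepler's third law the transfer-orbit period is T = 2π√(a_t³/μ), so t = T/2 = 1.735×10^8 s.
Converting: 1.735×10^8 s ÷ 86400 s/day = 2010 days.

t = 2010 days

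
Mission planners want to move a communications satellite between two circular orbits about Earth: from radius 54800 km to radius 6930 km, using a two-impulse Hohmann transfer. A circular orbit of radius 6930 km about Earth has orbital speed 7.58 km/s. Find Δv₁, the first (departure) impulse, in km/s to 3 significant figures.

Δv₁ = 1.42 km/s

From the circular-orbit relation v² = μ/r at r = 6930 km: μ = v²r = (7.58)² × 6930 = 3.98173×10^5 km³/s².
Transfer-ellipse semi-major axis a_t = (r₁ + r₂)/2 = (54800 + 6930)/2 = 30865 km.
On the circular orbit at r = 54800 km, v_c = √(μ/r) = 2.6955 km/s.
Transfer-orbit speed at the same r (vis-viva, a = a_t): v_t = √[μ(2/r − 1/a_t)] = 1.2773 km/s.
Δv₁ = |v_t − v_c| = |1.2773 − 2.6955| = 1.418 km/s.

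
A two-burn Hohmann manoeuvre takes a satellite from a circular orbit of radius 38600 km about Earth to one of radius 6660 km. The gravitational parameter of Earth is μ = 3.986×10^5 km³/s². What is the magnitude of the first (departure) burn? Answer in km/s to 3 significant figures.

Δv₁ = 1.47 km/s

Transfer-ellipse semi-major axis a_t = (r₁ + r₂)/2 = (38600 + 6660)/2 = 22630 km.
Circular speed at r = 38600 km: v_c = √(μ/r) = 3.213 km/s.
Transfer-orbit speed at the same r (vis-viva, a = a_t): v_t = √[μ(2/r − 1/a_t)] = 1.743 km/s.
Δv₁ = |v_t − v_c| = |1.743 − 3.213| = 1.470 km/s.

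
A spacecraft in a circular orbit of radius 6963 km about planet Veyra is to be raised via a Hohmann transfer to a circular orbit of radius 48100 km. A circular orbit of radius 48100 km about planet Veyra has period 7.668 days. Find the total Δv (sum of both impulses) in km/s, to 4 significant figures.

From Kepler's third law T² = 4π²r³/μ at r = 48100 km, T = 7.668 days = 7.668 × 86400 s = 6.625152×10^5 s: μ = 4π²r³/T² = 10009.3 km³/s².
Semi-major axis of the transfer orbit: a_t = (6963 + 48100)/2 = 27531.5 km.
Circular speed at r₁: v₁ = √(μ/r₁) = √(10009.3/6963) = 1.1990 km/s.
On the transfer ellipse at r₁, vis-viva equation gives v_p = √[μ(2/r₁ − 1/a_t)] = 1.5848 km/s.
First burn Δv₁ = |v_p − v₁| = 0.3858 km/s.
At r₂, v₂ = √(μ/r₂) = 0.4562 km/s.
Transfer-orbit speed at r₂: v_a = √[μ(2/r₂ − 1/a_t)] = 0.2294 km/s.
Second burn Δv₂ = |v₂ − v_a| = 0.2268 km/s.
Δv = Δv₁ + Δv₂ = 0.3858 + 0.2268 = 0.6126 km/s.

Δv = 0.6126 km/s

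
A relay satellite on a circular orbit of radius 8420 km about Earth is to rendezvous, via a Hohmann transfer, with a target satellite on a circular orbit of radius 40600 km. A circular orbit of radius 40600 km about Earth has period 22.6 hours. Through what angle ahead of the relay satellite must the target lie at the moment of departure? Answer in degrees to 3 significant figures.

φ = 95.6°

From Kepler's third law T² = 4π²r³/μ at r = 40600 km, T = 22.6 hours = 22.6 × 3600 s = 81360 s: μ = 4π²r³/T² = 3.99131×10^5 km³/s².
Transfer-ellipse semi-major axis a_t = (r₁ + r₂)/2 = (8420 + 40600)/2 = 24510 km.
Transfer time t = π√(a_t³/μ) = 19081 s.
The target's mean motion on its circular orbit is ω₂ = √(μ/r₂³) = 7.7227×10^-5 rad/s.
Angle swept by the target during transfer: ω₂·t = 1.4736 rad = 84.43°.
Arrival is 180° from departure on the ellipse, so φ = 180° − 84.43° = 95.6°.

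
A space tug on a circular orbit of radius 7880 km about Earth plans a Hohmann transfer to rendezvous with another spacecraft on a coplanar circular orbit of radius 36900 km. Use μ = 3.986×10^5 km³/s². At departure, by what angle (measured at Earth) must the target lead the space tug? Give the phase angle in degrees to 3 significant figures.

Semi-major axis of the transfer orbit: a_t = (7880 + 36900)/2 = 22390 km.
Transfer time t = π√(a_t³/μ) = 16670 s.
Target angular speed ω₂ = √(μ/r₂³) = 8.907×10^-5 rad/s.
Angle swept by the target during transfer: ω₂·t = 1.485 rad = 85.08°.
Arrival is 180° from departure on the ellipse, so φ = 180° − 85.08° = 94.9°.

φ = 94.9°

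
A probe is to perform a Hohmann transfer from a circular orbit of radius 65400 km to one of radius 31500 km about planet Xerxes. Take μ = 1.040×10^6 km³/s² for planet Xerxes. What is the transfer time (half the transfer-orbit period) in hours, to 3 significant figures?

The Hohmann ellipse has a_t = (r₁ + r₂)/2 = 48450 km.
Half the transfer-orbit period gives t = π√(a_t³/μ) = 32853 s.
Converting: 32853 s ÷ 3600 s/hour = 9.13 hours.

t = 9.13 hours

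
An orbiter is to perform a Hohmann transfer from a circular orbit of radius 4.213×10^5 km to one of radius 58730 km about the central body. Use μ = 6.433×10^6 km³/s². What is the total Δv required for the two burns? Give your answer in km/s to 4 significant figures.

The Hohmann ellipse has a_t = (r₁ + r₂)/2 = 2.40015×10^5 km.
Circular speed at r₁: v₁ = √(μ/r₁) = √(6.433×10^6/4.213×10^5) = 3.908 km/s.
Transfer-orbit speed at r₁ (v² = μ(2/r − 1/a)): v_a = √[μ(2/r₁ − 1/a_t)] = 1.933 km/s.
First burn Δv₁ = |v_a − v₁| = 1.975 km/s.
At r₂, v₂ = √(μ/r₂) = 10.47 km/s.
Transfer-orbit speed at r₂: v_p = √[μ(2/r₂ − 1/a_t)] = 13.87 km/s.
Second burn Δv₂ = |v₂ − v_p| = 3.400 km/s.
Δv = Δv₁ + Δv₂ = 1.975 + 3.400 = 5.375 km/s.

Δv = 5.375 km/s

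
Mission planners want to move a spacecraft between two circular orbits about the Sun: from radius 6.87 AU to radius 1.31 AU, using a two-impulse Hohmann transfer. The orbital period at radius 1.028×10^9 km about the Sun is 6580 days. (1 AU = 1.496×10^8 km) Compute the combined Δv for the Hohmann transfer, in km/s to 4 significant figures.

Δv = 12.64 km/s

From Kepler's third law T² = 4π²r³/μ at r = 1.028×10^9 km, T = 6580 days = 6580 × 86400 s = 5.68512×10^8 s: μ = 4π²r³/T² = 1.32697×10^11 km³/s².
In km: r₁ = 6.87 × 1.496×10^8 = 1.027752×10^9 km; r₂ = 1.31 × 1.496×10^8 = 1.95976×10^8 km.
Transfer-ellipse semi-major axis a_t = (r₁ + r₂)/2 = (1.027752×10^9 + 1.95976×10^8)/2 = 6.11864×10^8 km.
Circular speed at r₁: v₁ = √(μ/r₁) = √(1.32697×10^11/1.027752×10^9) = 11.3628 km/s.
On the transfer ellipse at r₁, vis-viva gives v_a = √[μ(2/r₁ − 1/a_t)] = 6.43072 km/s.
First burn Δv₁ = |v_a − v₁| = 4.9321 km/s.
At r₂, v₂ = √(μ/r₂) = 26.0213 km/s.
Transfer-orbit speed at r₂: v_p = √[μ(2/r₂ − 1/a_t)] = 33.7245 km/s.
Second burn Δv₂ = |v₂ − v_p| = 7.7032 km/s.
Total Δv = Δv₁ + Δv₂ = 12.64 km/s.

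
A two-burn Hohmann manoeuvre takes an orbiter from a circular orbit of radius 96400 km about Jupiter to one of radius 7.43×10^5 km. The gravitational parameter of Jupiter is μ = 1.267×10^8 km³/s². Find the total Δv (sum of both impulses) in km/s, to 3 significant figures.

Transfer-ellipse semi-major axis a_t = (r₁ + r₂)/2 = (96400 + 7.430×10^5)/2 = 4.197×10^5 km.
Circular speed at r₁: v₁ = √(μ/r₁) = √(1.267×10^8/96400) = 36.253 km/s.
Transfer-orbit speed at r₁ (vis-viva equation): v_p = √[μ(2/r₁ − 1/a_t)] = 48.236 km/s.
First burn Δv₁ = |v_p − v₁| = 11.98 km/s.
At r₂, v₂ = √(μ/r₂) = 13.0585 km/s.
Transfer-orbit speed at r₂: v_a = √[μ(2/r₂ − 1/a_t)] = 6.25839 km/s.
Second burn Δv₂ = |v₂ − v_a| = 6.800 km/s.
Δv = Δv₁ + Δv₂ = 11.98 + 6.800 = 18.78 km/s.

Δv = 18.8 km/s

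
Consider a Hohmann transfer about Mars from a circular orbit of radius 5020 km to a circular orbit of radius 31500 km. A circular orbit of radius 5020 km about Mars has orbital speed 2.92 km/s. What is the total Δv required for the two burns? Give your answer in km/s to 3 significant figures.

From the circular-orbit relation v² = μ/r at r = 5020 km: μ = v²r = (2.92)² × 5020 = 42802.5 km³/s².
Transfer-ellipse semi-major axis a_t = (r₁ + r₂)/2 = (5020 + 31500)/2 = 18260 km.
Circular speed at r₁: v₁ = √(μ/r₁) = √(42802.5/5020) = 2.9200 km/s.
On the transfer ellipse at r₁, v² = μ(2/r − 1/a) gives v_p = √[μ(2/r₁ − 1/a_t)] = 3.8352 km/s.
First burn Δv₁ = |v_p − v₁| = 0.9152 km/s.
Circular speed at r₂: v₂ = √(μ/r₂) = 1.1657 km/s.
Transfer-orbit speed at r₂: v_a = √[μ(2/r₂ − 1/a_t)] = 0.61120 km/s.
Second burn Δv₂ = |v₂ − v_a| = 0.5545 km/s.
Total Δv = Δv₁ + Δv₂ = 1.470 km/s.

Δv = 1.47 km/s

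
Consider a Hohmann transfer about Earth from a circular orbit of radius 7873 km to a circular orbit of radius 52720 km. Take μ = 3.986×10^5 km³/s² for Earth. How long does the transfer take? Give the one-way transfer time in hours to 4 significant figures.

The Hohmann ellipse has a_t = (r₁ + r₂)/2 = 30296.5 km.
By Kepler's third law the transfer-orbit period is T = 2π√(a_t³/μ), so t = T/2 = 26240 s.
Converting: 26240 s ÷ 3600 s/hour = 7.289 hours.

t = 7.289 hours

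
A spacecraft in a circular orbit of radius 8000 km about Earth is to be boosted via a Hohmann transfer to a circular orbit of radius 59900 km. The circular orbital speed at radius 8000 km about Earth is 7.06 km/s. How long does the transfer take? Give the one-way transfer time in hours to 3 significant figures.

From the circular-orbit relation v² = μ/r at r = 8000 km: μ = v²r = (7.06)² × 8000 = 3.98749×10^5 km³/s².
Semi-major axis of the transfer orbit: a_t = (8000 + 59900)/2 = 33950 km.
Half the transfer-orbit period gives t = π√(a_t³/μ) = 31120 s.
Converting: 31120 s ÷ 3600 s/hour = 8.64 hours.

t = 8.64 hours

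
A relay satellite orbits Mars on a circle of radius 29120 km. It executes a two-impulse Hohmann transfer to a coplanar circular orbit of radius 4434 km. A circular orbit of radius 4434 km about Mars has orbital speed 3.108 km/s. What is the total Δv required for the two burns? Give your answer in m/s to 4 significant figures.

From the circular-orbit relation v² = μ/r at r = 4434 km: μ = v²r = (3.108)² × 4434 = 42831.0 km³/s².
The Hohmann ellipse has a_t = (r₁ + r₂)/2 = 16777 km.
Circular speed at r₁: v₁ = √(μ/r₁) = √(42831.0/29120) = 1.2128 km/s.
On the transfer ellipse at r₁, vis-viva gives v_a = √[μ(2/r₁ − 1/a_t)] = 0.62348 km/s.
First burn Δv₁ = |v_a − v₁| = 0.5893 km/s.
At r₂, v₂ = √(μ/r₂) = 3.1080 km/s.
Transfer-orbit speed at r₂: v_p = √[μ(2/r₂ − 1/a_t)] = 4.0947 km/s.
Second burn Δv₂ = |v₂ − v_p| = 0.9867 km/s.
Δv = Δv₁ + Δv₂ = 0.5893 + 0.9867 = 1.576 km/s.

Δv = 1576 m/s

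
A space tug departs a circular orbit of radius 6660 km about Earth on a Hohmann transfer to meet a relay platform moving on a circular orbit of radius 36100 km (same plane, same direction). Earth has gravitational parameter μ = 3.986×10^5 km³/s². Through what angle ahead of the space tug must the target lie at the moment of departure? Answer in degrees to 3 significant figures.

The Hohmann ellipse has a_t = (r₁ + r₂)/2 = 21380 km.
The half-period of the transfer ellipse is t = π√(a_t³/μ) = 15556 s.
Target angular speed ω₂ = √(μ/r₂³) = 9.2047×10^-5 rad/s.
Angle swept by the target during transfer: ω₂·t = 1.4319 rad = 82.04°.
The space tug traverses 180° on the transfer ellipse, so the target must lead by 180° − 82.04° = 98.0°.

φ = 98.0°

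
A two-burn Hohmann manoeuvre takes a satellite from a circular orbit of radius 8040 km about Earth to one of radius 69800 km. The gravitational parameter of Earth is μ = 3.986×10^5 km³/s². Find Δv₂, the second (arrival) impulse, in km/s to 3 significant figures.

Δv₂ = 1.30 km/s

Semi-major axis of the transfer orbit: a_t = (8040 + 69800)/2 = 38920 km.
On the circular orbit at r = 69800 km, v_c = √(μ/r) = 2.390 km/s.
Transfer-orbit speed at the same r (vis-viva, a = a_t): v_t = √[μ(2/r − 1/a_t)] = 1.086 km/s.
Δv₂ = |v_t − v_c| = |1.086 − 2.390| = 1.304 km/s.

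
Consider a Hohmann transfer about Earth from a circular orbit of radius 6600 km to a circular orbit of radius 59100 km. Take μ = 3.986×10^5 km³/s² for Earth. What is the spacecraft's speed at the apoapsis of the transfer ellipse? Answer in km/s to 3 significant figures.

The Hohmann ellipse has a_t = (r₁ + r₂)/2 = 32850 km.
The apoapsis of the transfer ellipse is at r = 59100 km.
From the vis-viva equation, v = √[μ(2/r − 1/a_t)] = 1.164 km/s.

v = 1.16 km/s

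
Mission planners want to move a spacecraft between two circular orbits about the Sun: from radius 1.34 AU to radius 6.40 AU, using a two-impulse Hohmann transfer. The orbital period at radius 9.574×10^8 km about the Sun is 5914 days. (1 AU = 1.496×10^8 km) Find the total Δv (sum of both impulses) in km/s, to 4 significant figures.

Δv = 12.20 km/s

From Kepler's third law T² = 4π²r³/μ at r = 9.574×10^8 km, T = 5914 days = 5914 × 86400 s = 5.109696×10^8 s: μ = 4π²r³/T² = 1.32694×10^11 km³/s².
In km: r₁ = 1.34 × 1.496×10^8 = 2.00464×10^8 km; r₂ = 6.40 × 1.496×10^8 = 9.5744×10^8 km.
Transfer-ellipse semi-major axis a_t = (r₁ + r₂)/2 = (2.00464×10^8 + 9.5744×10^8)/2 = 5.78952×10^8 km.
At r₁ the circular-orbit speed is v₁ = √(μ/r₁) = 25.728 km/s.
On the transfer ellipse at r₁, vis-viva equation gives v_p = √[μ(2/r₁ − 1/a_t)] = 33.086 km/s.
First burn Δv₁ = |v_p − v₁| = 7.358 km/s.
Circular speed at r₂: v₂ = √(μ/r₂) = 11.7725 km/s.
Transfer-orbit speed at r₂: v_a = √[μ(2/r₂ − 1/a_t)] = 6.92733 km/s.
Second burn Δv₂ = |v₂ − v_a| = 4.845 km/s.
Total Δv = Δv₁ + Δv₂ = 12.20 km/s.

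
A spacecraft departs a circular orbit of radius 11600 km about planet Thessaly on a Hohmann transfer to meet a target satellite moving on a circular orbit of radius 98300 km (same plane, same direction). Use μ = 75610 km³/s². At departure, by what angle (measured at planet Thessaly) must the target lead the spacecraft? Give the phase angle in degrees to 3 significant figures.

φ = 105°

Transfer-ellipse semi-major axis a_t = (r₁ + r₂)/2 = (11600 + 98300)/2 = 54950 km.
The half-period of the transfer ellipse is t = π√(a_t³/μ) = 1.472×10^5 s.
Target angular speed ω₂ = √(μ/r₂³) = 8.922×10^-6 rad/s.
Angle swept by the target during transfer: ω₂·t = 1.313 rad = 75.23°.
Arrival is 180° from departure on the ellipse, so φ = 180° − 75.23° = 105°.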